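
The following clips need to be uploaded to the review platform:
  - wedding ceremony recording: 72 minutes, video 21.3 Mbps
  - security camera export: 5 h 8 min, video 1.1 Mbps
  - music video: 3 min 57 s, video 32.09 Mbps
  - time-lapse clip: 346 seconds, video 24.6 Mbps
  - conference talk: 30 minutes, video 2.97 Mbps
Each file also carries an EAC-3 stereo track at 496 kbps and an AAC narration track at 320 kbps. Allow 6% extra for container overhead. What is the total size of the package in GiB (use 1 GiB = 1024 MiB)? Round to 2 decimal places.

Audio total: 496 + 320 = 816 kbps = 0.816 Mbps.
wedding ceremony recording: 22.116 Mbps × 4320 s × 1.06 = 101273.6 Mb
security camera export: 1.916 Mbps × 18480 s × 1.06 = 37532.1 Mb
music video: 32.906 Mbps × 237 s × 1.06 = 8266.6 Mb
time-lapse clip: 25.416 Mbps × 346 s × 1.06 = 9321.6 Mb
conference talk: 3.786 Mbps × 1800 s × 1.06 = 7223.7 Mb
Total: 163617.6 Mb = 20452.2 MB.
= 19.05 GiB.

19.05 GiB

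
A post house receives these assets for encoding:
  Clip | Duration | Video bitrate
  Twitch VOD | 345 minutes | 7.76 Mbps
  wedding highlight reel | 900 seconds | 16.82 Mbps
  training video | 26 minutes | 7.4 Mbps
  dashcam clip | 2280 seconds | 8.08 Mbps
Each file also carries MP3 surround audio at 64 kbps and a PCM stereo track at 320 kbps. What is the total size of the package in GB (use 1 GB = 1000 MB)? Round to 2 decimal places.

26.94 GB

Audio total: 64 + 320 = 384 kbps = 0.384 Mbps.
Twitch VOD: 8.144 Mbps × 20700 s = 168580.8 Mb
wedding highlight reel: 17.204 Mbps × 900 s = 15483.6 Mb
training video: 7.784 Mbps × 1560 s = 12143.0 Mb
dashcam clip: 8.464 Mbps × 2280 s = 19297.9 Mb
Total: 215505.4 Mb = 26938.2 MB.
= 26.94 GB.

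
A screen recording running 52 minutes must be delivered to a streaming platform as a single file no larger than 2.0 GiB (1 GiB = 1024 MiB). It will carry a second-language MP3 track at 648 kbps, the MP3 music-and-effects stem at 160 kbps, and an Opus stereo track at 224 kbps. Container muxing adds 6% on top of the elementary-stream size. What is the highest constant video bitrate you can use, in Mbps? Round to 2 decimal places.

4.16 Mbps

Budget: 2.0 GiB = 17179.9 Mb.
Stream payload after overhead: 17179.9 / 1.06 = 16207.4 Mb.
52 min = 3120 s
Total bitrate budget: 16207.4 Mb / 3120 s = 5.195 Mbps.
Audio total: 648 + 160 + 224 = 1032 kbps = 1.032 Mbps.
Video: 5.195 − 1.032 = 4.163 Mbps.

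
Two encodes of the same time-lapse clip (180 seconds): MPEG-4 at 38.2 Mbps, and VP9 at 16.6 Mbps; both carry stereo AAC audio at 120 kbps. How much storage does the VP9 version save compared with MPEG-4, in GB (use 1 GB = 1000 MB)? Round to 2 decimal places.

Audio: 120 kbps = 0.120 Mbps.
MPEG-4: 38.320 Mbps × 180 s = 6897.6 Mb = 0.862 GB.
VP9: 16.720 Mbps × 180 s = 3009.6 Mb = 0.376 GB.
Saving: 0.862 − 0.376 = 0.486 GB.

0.49 GB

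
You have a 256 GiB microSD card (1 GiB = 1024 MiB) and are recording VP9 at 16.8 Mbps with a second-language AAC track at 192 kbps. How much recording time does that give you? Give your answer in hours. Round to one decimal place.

35.9 hours

Audio: 192 kbps = 0.192 Mbps.
Total bitrate: 16.8 + 0.192 = 16.992 Mbps.
Capacity: 256 GiB = 2,199,023 Mb.
Recording time: 2,199,023 / 16.992 = 129,415 s ≈ 35.9 hours.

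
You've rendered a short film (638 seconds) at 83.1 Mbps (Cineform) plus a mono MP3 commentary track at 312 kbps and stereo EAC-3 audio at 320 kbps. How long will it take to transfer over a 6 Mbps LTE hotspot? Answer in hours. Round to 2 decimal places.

2.47 hours

Audio total: 312 + 320 = 632 kbps = 0.632 Mbps.
Total bitrate: 83.732 Mbps.
File: 83.732 Mbps × 638 s = 53421.0 Mb.
At 6 Mbps: 53421.0 / 6 = 8903.5 s ≈ 2.47 hours.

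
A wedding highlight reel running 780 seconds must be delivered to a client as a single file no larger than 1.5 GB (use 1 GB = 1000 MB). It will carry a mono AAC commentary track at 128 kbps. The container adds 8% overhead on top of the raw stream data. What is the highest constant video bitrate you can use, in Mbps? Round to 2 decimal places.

14.12 Mbps

Budget: 1.5 GB = 12000.0 Mb.
Stream payload after overhead: 12000.0 / 1.08 = 11111.1 Mb.
Total bitrate budget: 11111.1 Mb / 780 s = 14.245 Mbps.
Audio: 128 kbps = 0.128 Mbps.
Video: 14.245 − 0.128 = 14.117 Mbps.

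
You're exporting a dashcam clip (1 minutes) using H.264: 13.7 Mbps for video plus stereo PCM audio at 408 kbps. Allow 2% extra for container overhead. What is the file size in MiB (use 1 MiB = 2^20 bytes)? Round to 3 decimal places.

102.926 MiB

Audio: 408 kbps = 0.408 Mbps.
Total bitrate: 13.7 + 0.408 = 14.108 Mbps.
Stream data: 14.108 Mbps × 60 s = 846.5 Mb.
With 2% container overhead: ×1.02.
863.4 Mb = 107,926,200 bytes ÷ 1,048,576 = 102.9 MiB.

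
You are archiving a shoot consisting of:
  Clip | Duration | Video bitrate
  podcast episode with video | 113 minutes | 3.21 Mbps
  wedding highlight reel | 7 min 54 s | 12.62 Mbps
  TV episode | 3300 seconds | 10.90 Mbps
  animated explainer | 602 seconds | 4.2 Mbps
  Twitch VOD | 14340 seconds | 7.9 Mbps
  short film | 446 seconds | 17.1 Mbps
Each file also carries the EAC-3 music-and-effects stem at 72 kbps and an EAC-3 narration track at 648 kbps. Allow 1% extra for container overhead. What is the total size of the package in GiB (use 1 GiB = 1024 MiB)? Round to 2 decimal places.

24.20 GiB

Audio total: 72 + 648 = 720 kbps = 0.720 Mbps.
podcast episode with video: 3.930 Mbps × 6780 s × 1.01 = 26911.9 Mb
wedding highlight reel: 13.340 Mbps × 474 s × 1.01 = 6386.4 Mb
TV episode: 11.620 Mbps × 3300 s × 1.01 = 38729.5 Mb
animated explainer: 4.920 Mbps × 602 s × 1.01 = 2991.5 Mb
Twitch VOD: 8.620 Mbps × 14340 s × 1.01 = 124846.9 Mb
short film: 17.820 Mbps × 446 s × 1.01 = 8027.2 Mb
Total: 207893.3 Mb = 25986.7 MB.
= 24.20 GiB.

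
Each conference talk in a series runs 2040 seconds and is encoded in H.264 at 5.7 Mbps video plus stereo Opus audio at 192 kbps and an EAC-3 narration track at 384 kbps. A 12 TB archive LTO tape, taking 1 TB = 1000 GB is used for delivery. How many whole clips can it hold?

Audio total: 192 + 384 = 576 kbps = 0.576 Mbps.
Total bitrate: 6.276 Mbps.
Per item: 6.276 Mbps × 2040 s = 12,803 Mb = 1,600 MB.
Capacity: 12 TB = 96,000,000 Mb; 7498.22 items → 7498 complete.

7498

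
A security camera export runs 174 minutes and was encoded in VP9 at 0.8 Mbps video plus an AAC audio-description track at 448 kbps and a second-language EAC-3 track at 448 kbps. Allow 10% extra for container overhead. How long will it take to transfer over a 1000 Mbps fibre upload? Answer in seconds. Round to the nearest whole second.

174 min = 10440 s
Audio total: 448 + 448 = 896 kbps = 0.896 Mbps.
Total bitrate: 1.696 Mbps.
File: 1.696 Mbps × 10440 s = 17706.2 Mb.
With 10% container overhead: ×1.10. → 19476.9 Mb.
At 1000 Mbps: 19476.9 / 1000 = 19.5 s ≈ 19.5 seconds.

19 seconds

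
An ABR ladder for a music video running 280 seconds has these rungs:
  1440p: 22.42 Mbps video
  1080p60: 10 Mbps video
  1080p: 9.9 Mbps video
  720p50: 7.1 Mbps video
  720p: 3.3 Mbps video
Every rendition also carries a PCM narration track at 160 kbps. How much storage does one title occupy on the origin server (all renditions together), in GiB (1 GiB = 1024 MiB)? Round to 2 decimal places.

1.74 GiB

Audio: 160 kbps = 0.160 Mbps.
Sum of rendition bitrates: (22.42+0.160) + (10+0.160) + (9.9+0.160) + (7.1+0.160) + (3.3+0.160) = 53.520 Mbps.
× 280 s = 14,986 Mb = 1,873 MB = 1.745 GiB.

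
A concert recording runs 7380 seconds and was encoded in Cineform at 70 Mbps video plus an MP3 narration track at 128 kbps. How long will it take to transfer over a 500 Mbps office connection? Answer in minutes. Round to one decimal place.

17.3 minutes

Audio: 128 kbps = 0.128 Mbps.
Total bitrate: 70.128 Mbps.
File: 70.128 Mbps × 7380 s = 517544.6 Mb.
At 500 Mbps: 517544.6 / 500 = 1035.1 s ≈ 17.3 minutes.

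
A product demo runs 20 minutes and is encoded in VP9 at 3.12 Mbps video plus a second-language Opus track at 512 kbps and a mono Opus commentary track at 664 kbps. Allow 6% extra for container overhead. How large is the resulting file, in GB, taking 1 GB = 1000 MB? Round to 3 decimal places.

0.683 GB

20 min = 1200 s
Audio total: 512 + 664 = 1176 kbps = 1.176 Mbps.
Total bitrate: 3.12 + 1.176 = 4.296 Mbps.
Stream data: 4.296 Mbps × 1200 s = 5155.2 Mb.
With 6% container overhead: ×1.06.
5,465 Mb ÷ 8 = 683.1 MB → 0.6831 GB.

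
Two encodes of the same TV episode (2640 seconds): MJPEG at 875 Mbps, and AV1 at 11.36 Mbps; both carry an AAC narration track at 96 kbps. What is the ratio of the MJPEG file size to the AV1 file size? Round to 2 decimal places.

Audio: 96 kbps = 0.096 Mbps.
MJPEG: 875.096 Mbps × 2640 s = 2310253.4 Mb = 288.782 GB.
AV1: 11.456 Mbps × 2640 s = 30243.8 Mb = 3.780 GB.
Ratio: 288.782 / 3.780 = 76.388.

76.39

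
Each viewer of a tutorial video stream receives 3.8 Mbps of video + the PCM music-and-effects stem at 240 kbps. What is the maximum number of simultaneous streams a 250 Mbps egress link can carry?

61

Audio: 240 kbps = 0.240 Mbps.
Per-viewer media rate: 4.040 Mbps.
250 Mbps = 250.0 Mbps; 250.0 / 4.040 = 61.88 → 61 viewers.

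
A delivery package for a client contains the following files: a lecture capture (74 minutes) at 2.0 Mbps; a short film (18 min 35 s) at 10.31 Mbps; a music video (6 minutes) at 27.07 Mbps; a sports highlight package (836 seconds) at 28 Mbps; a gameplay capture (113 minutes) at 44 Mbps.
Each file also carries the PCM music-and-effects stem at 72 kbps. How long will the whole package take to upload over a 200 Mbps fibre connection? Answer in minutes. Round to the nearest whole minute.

29 minutes

Audio: 72 kbps = 0.072 Mbps.
lecture capture: 2.072 Mbps × 4440 s = 9199.7 Mb
short film: 10.382 Mbps × 1115 s = 11575.9 Mb
music video: 27.142 Mbps × 360 s = 9771.1 Mb
sports highlight package: 28.072 Mbps × 836 s = 23468.2 Mb
gameplay capture: 44.072 Mbps × 6780 s = 298808.2 Mb
Total: 352823.1 Mb = 44102.9 MB.
At 200 Mbps: 352823.1 / 200 = 1764 s ≈ 29.4 minutes.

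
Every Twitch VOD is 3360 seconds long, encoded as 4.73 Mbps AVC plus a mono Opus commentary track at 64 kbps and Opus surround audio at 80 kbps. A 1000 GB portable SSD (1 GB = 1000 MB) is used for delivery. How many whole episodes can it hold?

Audio total: 64 + 80 = 144 kbps = 0.144 Mbps.
Total bitrate: 4.874 Mbps.
Per item: 4.874 Mbps × 3360 s = 16,377 Mb = 2,047 MB.
Capacity: 1000 GB = 8,000,000 Mb; 488.50 items → 488 complete.

488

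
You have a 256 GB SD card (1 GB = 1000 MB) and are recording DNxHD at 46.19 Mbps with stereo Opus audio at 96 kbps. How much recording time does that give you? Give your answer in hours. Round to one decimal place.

Audio: 96 kbps = 0.096 Mbps.
Total bitrate: 46.19 + 0.096 = 46.286 Mbps.
Capacity: 256 GB = 2,048,000 Mb.
Recording time: 2,048,000 / 46.286 = 44,247 s ≈ 12.3 hours.

12.3 hours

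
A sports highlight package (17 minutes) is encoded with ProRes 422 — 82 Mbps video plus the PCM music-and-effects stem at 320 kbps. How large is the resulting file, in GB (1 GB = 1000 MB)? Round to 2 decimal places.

17 min = 1020 s
Audio: 320 kbps = 0.320 Mbps.
Total bitrate: 82 + 0.320 = 82.320 Mbps.
Stream data: 82.320 Mbps × 1020 s = 83966.4 Mb.
83,966 Mb ÷ 8 = 10,496 MB → 10.50 GB.

10.50 GB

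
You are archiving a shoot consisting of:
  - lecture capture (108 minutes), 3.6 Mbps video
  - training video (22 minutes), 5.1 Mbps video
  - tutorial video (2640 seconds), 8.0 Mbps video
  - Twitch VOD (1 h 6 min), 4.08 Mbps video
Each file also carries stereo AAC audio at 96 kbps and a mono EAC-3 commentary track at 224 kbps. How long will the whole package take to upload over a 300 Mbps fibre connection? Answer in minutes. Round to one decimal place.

Audio total: 96 + 224 = 320 kbps = 0.320 Mbps.
lecture capture: 3.920 Mbps × 6480 s = 25401.6 Mb
training video: 5.420 Mbps × 1320 s = 7154.4 Mb
tutorial video: 8.320 Mbps × 2640 s = 21964.8 Mb
Twitch VOD: 4.400 Mbps × 3960 s = 17424.0 Mb
Total: 71944.8 Mb = 8993.1 MB.
At 300 Mbps: 71944.8 / 300 = 240 s ≈ 4 minutes.

4.0 minutes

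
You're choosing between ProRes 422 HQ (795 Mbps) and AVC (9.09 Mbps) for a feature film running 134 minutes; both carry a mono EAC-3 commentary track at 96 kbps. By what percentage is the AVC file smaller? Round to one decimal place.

134 min = 8040 s
Audio: 96 kbps = 0.096 Mbps.
ProRes 422 HQ: 795.096 Mbps × 8040 s = 6392571.8 Mb = 744.193 GiB.
AVC: 9.186 Mbps × 8040 s = 73855.4 Mb = 8.598 GiB.
Reduction: (1 − 8.598/744.193) × 100 = 98.84%.

98.8%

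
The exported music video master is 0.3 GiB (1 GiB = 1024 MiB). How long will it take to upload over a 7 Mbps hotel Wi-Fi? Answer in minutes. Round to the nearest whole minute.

File: 0.3 GiB = 2577.0 Mb.
At 7 Mbps: 2577.0 / 7 = 368.1 s ≈ 6.14 minutes.

6 minutes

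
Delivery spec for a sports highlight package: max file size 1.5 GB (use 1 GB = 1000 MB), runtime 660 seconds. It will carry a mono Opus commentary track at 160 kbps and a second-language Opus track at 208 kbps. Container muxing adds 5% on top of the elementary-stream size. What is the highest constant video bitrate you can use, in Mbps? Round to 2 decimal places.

Budget: 1.5 GB = 12000.0 Mb.
Stream payload after overhead: 12000.0 / 1.05 = 11428.6 Mb.
Total bitrate budget: 11428.6 Mb / 660 s = 17.316 Mbps.
Audio total: 160 + 208 = 368 kbps = 0.368 Mbps.
Video: 17.316 − 0.368 = 16.948 Mbps.

16.95 Mbps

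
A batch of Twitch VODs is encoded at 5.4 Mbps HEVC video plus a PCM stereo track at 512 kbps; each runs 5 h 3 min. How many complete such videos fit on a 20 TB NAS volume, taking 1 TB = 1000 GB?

1488

5 h 3 min = 303 min = 18180 s
Audio: 512 kbps = 0.512 Mbps.
Total bitrate: 5.912 Mbps.
Per item: 5.912 Mbps × 18180 s = 107,480 Mb = 13,435 MB.
Capacity: 20 TB = 160,000,000 Mb; 1488.65 items → 1488 complete.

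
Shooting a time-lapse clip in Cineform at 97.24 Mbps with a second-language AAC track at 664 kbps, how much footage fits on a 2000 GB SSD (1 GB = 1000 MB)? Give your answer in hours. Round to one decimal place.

Audio: 664 kbps = 0.664 Mbps.
Total bitrate: 97.24 + 0.664 = 97.904 Mbps.
Capacity: 2000 GB = 16,000,000 Mb.
Recording time: 16,000,000 / 97.904 = 163,425 s ≈ 45.4 hours.

45.4 hours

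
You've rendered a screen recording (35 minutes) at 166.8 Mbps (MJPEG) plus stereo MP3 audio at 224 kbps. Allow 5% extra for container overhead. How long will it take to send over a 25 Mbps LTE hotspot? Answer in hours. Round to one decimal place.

4.1 hours

35 min = 2100 s
Audio: 224 kbps = 0.224 Mbps.
Total bitrate: 167.024 Mbps.
File: 167.024 Mbps × 2100 s = 350750.4 Mb.
With 5% container overhead: ×1.05. → 368287.9 Mb.
At 25 Mbps: 368287.9 / 25 = 14731.5 s ≈ 4.09 hours.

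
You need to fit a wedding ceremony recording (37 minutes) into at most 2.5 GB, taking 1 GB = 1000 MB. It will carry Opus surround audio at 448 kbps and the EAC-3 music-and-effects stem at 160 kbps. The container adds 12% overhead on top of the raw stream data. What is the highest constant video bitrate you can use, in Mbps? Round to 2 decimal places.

Budget: 2.5 GB = 20000.0 Mb.
Stream payload after overhead: 20000.0 / 1.12 = 17857.1 Mb.
37 min = 2220 s
Total bitrate budget: 17857.1 Mb / 2220 s = 8.044 Mbps.
Audio total: 448 + 160 = 608 kbps = 0.608 Mbps.
Video: 8.044 − 0.608 = 7.436 Mbps.

7.44 Mbps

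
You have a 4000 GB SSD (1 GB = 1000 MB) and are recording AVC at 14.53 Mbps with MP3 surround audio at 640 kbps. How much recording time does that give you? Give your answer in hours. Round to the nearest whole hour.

586 hours

Audio: 640 kbps = 0.640 Mbps.
Total bitrate: 14.53 + 0.640 = 15.170 Mbps.
Capacity: 4000 GB = 32,000,000 Mb.
Recording time: 32,000,000 / 15.170 = 2,109,426 s ≈ 586 hours.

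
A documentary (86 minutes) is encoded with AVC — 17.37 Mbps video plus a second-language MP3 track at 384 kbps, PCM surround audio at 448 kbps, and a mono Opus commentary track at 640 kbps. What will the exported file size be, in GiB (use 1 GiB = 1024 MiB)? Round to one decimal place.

11.3 GiB

86 min = 5160 s
Audio total: 384 + 448 + 640 = 1472 kbps = 1.472 Mbps.
Total bitrate: 17.37 + 1.472 = 18.842 Mbps.
Stream data: 18.842 Mbps × 5160 s = 97224.7 Mb.
97,225 Mb = 12,153,090,000 bytes ÷ 1,073,741,824 = 11.32 GiB.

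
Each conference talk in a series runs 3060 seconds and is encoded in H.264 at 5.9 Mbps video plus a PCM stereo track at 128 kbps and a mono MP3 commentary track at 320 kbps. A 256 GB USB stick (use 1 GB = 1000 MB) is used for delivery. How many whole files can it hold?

105

Audio total: 128 + 320 = 448 kbps = 0.448 Mbps.
Total bitrate: 6.348 Mbps.
Per item: 6.348 Mbps × 3060 s = 19,425 Mb = 2,428 MB.
Capacity: 256 GB = 2,048,000 Mb; 105.43 items → 105 complete.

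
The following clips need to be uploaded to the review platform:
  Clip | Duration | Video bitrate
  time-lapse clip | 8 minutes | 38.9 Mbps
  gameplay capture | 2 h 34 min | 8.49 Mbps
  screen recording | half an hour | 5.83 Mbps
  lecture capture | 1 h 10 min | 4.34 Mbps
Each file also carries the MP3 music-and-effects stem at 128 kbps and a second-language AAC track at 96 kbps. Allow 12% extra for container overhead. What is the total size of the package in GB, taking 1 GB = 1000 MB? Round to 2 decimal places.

Audio total: 128 + 96 = 224 kbps = 0.224 Mbps.
time-lapse clip: 39.124 Mbps × 480 s × 1.12 = 21033.1 Mb
gameplay capture: 8.714 Mbps × 9240 s × 1.12 = 90179.4 Mb
screen recording: 6.054 Mbps × 1800 s × 1.12 = 12204.9 Mb
lecture capture: 4.564 Mbps × 4200 s × 1.12 = 21469.1 Mb
Total: 144886.4 Mb = 18110.8 MB.
= 18.11 GB.

18.11 GB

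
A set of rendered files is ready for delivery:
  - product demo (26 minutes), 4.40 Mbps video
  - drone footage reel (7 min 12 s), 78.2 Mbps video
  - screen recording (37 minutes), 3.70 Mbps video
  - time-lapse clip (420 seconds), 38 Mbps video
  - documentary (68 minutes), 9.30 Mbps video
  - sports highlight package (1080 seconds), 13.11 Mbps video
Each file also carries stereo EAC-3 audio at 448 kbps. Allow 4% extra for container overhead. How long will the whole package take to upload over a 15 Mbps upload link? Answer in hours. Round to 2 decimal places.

Audio: 448 kbps = 0.448 Mbps.
product demo: 4.848 Mbps × 1560 s × 1.04 = 7865.4 Mb
drone footage reel: 78.648 Mbps × 432 s × 1.04 = 35335.0 Mb
screen recording: 4.148 Mbps × 2220 s × 1.04 = 9576.9 Mb
time-lapse clip: 38.448 Mbps × 420 s × 1.04 = 16794.1 Mb
documentary: 9.748 Mbps × 4080 s × 1.04 = 41362.7 Mb
sports highlight package: 13.558 Mbps × 1080 s × 1.04 = 15228.3 Mb
Total: 126162.4 Mb = 15770.3 MB.
At 15 Mbps: 126162.4 / 15 = 8411 s ≈ 2.34 hours.

2.34 hours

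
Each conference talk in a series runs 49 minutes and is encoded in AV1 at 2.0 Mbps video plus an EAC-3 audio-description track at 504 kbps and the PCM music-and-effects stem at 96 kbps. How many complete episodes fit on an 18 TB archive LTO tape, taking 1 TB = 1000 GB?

18838

49 min = 2940 s
Audio total: 504 + 96 = 600 kbps = 0.600 Mbps.
Total bitrate: 2.600 Mbps.
Per item: 2.600 Mbps × 2940 s = 7,644 Mb = 955.5 MB.
Capacity: 18 TB = 144,000,000 Mb; 18838.30 items → 18838 complete.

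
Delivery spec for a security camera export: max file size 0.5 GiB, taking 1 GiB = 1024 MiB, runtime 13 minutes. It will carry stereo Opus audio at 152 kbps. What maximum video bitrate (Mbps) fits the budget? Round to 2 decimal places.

5.35 Mbps

Budget: 0.5 GiB = 4295.0 Mb.
13 min = 780 s
Total bitrate budget: 4295.0 Mb / 780 s = 5.506 Mbps.
Audio: 152 kbps = 0.152 Mbps.
Video: 5.506 − 0.152 = 5.354 Mbps.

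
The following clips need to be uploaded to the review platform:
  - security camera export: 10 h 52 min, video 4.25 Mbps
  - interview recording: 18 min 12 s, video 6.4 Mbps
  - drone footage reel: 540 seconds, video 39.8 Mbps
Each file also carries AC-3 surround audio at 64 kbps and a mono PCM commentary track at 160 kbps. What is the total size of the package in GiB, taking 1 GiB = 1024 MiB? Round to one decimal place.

23.7 GiB

Audio total: 64 + 160 = 224 kbps = 0.224 Mbps.
security camera export: 4.474 Mbps × 39120 s = 175022.9 Mb
interview recording: 6.624 Mbps × 1092 s = 7233.4 Mb
drone footage reel: 40.024 Mbps × 540 s = 21613.0 Mb
Total: 203869.2 Mb = 25483.7 MB.
= 23.73 GiB.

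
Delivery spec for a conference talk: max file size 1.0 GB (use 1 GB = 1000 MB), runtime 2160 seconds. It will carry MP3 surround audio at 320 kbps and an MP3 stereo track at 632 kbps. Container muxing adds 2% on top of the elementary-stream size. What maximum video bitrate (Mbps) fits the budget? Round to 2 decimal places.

Budget: 1.0 GB = 8000.0 Mb.
Stream payload after overhead: 8000.0 / 1.02 = 7843.1 Mb.
Total bitrate budget: 7843.1 Mb / 2160 s = 3.631 Mbps.
Audio total: 320 + 632 = 952 kbps = 0.952 Mbps.
Video: 3.631 − 0.952 = 2.679 Mbps.

2.68 Mbps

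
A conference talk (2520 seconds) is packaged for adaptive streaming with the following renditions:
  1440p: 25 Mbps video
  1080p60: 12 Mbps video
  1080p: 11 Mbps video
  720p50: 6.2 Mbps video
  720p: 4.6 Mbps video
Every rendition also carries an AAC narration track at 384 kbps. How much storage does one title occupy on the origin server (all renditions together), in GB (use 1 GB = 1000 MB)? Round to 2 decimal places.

19.13 GB

Audio: 384 kbps = 0.384 Mbps.
Sum of rendition bitrates: (25+0.384) + (12+0.384) + (11+0.384) + (6.2+0.384) + (4.6+0.384) = 60.720 Mbps.
× 2520 s = 153,014 Mb = 19,127 MB = 19.13 GB.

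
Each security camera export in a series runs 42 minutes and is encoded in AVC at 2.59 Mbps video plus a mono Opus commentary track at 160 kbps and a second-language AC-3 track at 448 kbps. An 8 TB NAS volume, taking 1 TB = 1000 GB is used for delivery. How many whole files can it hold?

42 min = 2520 s
Audio total: 160 + 448 = 608 kbps = 0.608 Mbps.
Total bitrate: 3.198 Mbps.
Per item: 3.198 Mbps × 2520 s = 8,059 Mb = 1,007 MB.
Capacity: 8 TB = 64,000,000 Mb; 7941.47 items → 7941 complete.

7941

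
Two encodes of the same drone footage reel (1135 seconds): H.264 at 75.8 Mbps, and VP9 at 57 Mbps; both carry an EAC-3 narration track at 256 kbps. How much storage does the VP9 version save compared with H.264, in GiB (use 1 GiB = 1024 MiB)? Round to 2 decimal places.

2.48 GiB

Audio: 256 kbps = 0.256 Mbps.
H.264: 76.056 Mbps × 1135 s = 86323.6 Mb = 10.049 GiB.
VP9: 57.256 Mbps × 1135 s = 64985.6 Mb = 7.565 GiB.
Saving: 10.049 − 7.565 = 2.484 GiB.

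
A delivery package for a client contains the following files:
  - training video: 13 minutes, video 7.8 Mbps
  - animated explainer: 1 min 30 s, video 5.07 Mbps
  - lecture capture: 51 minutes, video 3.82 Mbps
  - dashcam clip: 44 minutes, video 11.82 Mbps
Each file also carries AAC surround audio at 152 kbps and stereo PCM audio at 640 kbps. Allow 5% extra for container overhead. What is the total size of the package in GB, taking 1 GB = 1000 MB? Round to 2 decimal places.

7.17 GB

Audio total: 152 + 640 = 792 kbps = 0.792 Mbps.
training video: 8.592 Mbps × 780 s × 1.05 = 7036.8 Mb
animated explainer: 5.862 Mbps × 90 s × 1.05 = 554.0 Mb
lecture capture: 4.612 Mbps × 3060 s × 1.05 = 14818.4 Mb
dashcam clip: 12.612 Mbps × 2640 s × 1.05 = 34960.5 Mb
Total: 57369.6 Mb = 7171.2 MB.
= 7.171 GB.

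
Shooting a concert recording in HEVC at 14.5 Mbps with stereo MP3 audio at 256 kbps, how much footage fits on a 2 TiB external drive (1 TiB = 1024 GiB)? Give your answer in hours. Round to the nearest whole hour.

Audio: 256 kbps = 0.256 Mbps.
Total bitrate: 14.5 + 0.256 = 14.756 Mbps.
Capacity: 2 TiB = 17,592,186 Mb.
Recording time: 17,592,186 / 14.756 = 1,192,206 s ≈ 331 hours.

331 hours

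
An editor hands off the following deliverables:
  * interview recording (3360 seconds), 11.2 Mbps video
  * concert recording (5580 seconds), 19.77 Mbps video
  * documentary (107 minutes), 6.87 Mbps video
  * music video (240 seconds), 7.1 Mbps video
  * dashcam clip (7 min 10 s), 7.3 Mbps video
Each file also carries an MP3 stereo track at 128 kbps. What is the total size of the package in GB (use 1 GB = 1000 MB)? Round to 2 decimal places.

24.87 GB

Audio: 128 kbps = 0.128 Mbps.
interview recording: 11.328 Mbps × 3360 s = 38062.1 Mb
concert recording: 19.898 Mbps × 5580 s = 111030.8 Mb
documentary: 6.998 Mbps × 6420 s = 44927.2 Mb
music video: 7.228 Mbps × 240 s = 1734.7 Mb
dashcam clip: 7.428 Mbps × 430 s = 3194.0 Mb
Total: 198948.8 Mb = 24868.6 MB.
= 24.87 GB.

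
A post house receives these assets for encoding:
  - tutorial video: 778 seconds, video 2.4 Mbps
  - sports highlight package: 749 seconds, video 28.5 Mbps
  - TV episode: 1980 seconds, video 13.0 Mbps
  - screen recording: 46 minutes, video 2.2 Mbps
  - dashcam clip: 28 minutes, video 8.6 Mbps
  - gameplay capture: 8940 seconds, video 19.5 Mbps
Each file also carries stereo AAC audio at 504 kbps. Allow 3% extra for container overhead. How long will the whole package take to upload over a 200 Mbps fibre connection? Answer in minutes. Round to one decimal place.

Audio: 504 kbps = 0.504 Mbps.
tutorial video: 2.904 Mbps × 778 s × 1.03 = 2327.1 Mb
sports highlight package: 29.004 Mbps × 749 s × 1.03 = 22375.7 Mb
TV episode: 13.504 Mbps × 1980 s × 1.03 = 27540.1 Mb
screen recording: 2.704 Mbps × 2760 s × 1.03 = 7686.9 Mb
dashcam clip: 9.104 Mbps × 1680 s × 1.03 = 15753.6 Mb
gameplay capture: 20.004 Mbps × 8940 s × 1.03 = 184200.8 Mb
Total: 259884.2 Mb = 32485.5 MB.
At 200 Mbps: 259884.2 / 200 = 1299 s ≈ 21.7 minutes.

21.7 minutes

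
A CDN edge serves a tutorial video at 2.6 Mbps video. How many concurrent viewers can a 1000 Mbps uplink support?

1000 Mbps = 1,000 Mbps; 1,000 / 2.600 = 384.62 → 384 viewers.

384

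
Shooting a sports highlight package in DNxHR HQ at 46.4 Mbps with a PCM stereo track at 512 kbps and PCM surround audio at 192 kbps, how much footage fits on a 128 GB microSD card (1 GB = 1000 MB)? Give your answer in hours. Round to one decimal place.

Audio total: 512 + 192 = 704 kbps = 0.704 Mbps.
Total bitrate: 46.4 + 0.704 = 47.104 Mbps.
Capacity: 128 GB = 1,024,000 Mb.
Recording time: 1,024,000 / 47.104 = 21,739 s ≈ 6.04 hours.

6.0 hours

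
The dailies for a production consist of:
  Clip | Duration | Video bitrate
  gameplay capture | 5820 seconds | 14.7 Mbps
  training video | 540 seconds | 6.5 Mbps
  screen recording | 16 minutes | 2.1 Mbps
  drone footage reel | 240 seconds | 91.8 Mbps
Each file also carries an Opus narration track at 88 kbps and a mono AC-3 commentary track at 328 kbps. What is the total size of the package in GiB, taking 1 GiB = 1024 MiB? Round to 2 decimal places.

Audio total: 88 + 328 = 416 kbps = 0.416 Mbps.
gameplay capture: 15.116 Mbps × 5820 s = 87975.1 Mb
training video: 6.916 Mbps × 540 s = 3734.6 Mb
screen recording: 2.516 Mbps × 960 s = 2415.4 Mb
drone footage reel: 92.216 Mbps × 240 s = 22131.8 Mb
Total: 116257.0 Mb = 14532.1 MB.
= 13.53 GiB.

13.53 GiB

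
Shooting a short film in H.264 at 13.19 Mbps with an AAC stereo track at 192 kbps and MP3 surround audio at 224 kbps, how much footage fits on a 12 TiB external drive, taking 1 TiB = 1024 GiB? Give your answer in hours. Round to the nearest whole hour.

2155 hours

Audio total: 192 + 224 = 416 kbps = 0.416 Mbps.
Total bitrate: 13.19 + 0.416 = 13.606 Mbps.
Capacity: 12 TiB = 105,553,116 Mb.
Recording time: 105,553,116 / 13.606 = 7,757,836 s ≈ 2,155 hours.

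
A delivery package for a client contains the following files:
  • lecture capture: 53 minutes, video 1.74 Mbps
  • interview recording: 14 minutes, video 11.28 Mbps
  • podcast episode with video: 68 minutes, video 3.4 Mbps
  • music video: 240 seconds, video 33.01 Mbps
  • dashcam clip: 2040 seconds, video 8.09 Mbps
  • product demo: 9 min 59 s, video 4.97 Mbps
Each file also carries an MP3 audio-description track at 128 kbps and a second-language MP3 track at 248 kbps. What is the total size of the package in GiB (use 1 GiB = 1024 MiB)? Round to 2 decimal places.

Audio total: 128 + 248 = 376 kbps = 0.376 Mbps.
lecture capture: 2.116 Mbps × 3180 s = 6728.9 Mb
interview recording: 11.656 Mbps × 840 s = 9791.0 Mb
podcast episode with video: 3.776 Mbps × 4080 s = 15406.1 Mb
music video: 33.386 Mbps × 240 s = 8012.6 Mb
dashcam clip: 8.466 Mbps × 2040 s = 17270.6 Mb
product demo: 5.346 Mbps × 599 s = 3202.3 Mb
Total: 60411.5 Mb = 7551.4 MB.
= 7.033 GiB.

7.03 GiB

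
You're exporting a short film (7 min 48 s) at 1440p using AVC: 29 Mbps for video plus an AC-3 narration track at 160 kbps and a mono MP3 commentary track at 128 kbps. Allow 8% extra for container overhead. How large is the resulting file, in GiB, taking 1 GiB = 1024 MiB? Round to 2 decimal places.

1.72 GiB

7 min 48 s = 468 s
Audio total: 160 + 128 = 288 kbps = 0.288 Mbps.
Total bitrate: 29 + 0.288 = 29.288 Mbps.
Stream data: 29.288 Mbps × 468 s = 13706.8 Mb.
With 8% container overhead: ×1.08.
14,803 Mb = 1,850,415,840 bytes ÷ 1,073,741,824 = 1.723 GiB.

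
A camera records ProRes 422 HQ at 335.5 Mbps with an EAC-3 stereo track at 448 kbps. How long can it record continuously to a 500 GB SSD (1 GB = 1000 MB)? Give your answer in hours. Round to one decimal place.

Audio: 448 kbps = 0.448 Mbps.
Total bitrate: 335.5 + 0.448 = 335.948 Mbps.
Capacity: 500 GB = 4,000,000 Mb.
Recording time: 4,000,000 / 335.948 = 11,907 s ≈ 3.31 hours.

3.3 hours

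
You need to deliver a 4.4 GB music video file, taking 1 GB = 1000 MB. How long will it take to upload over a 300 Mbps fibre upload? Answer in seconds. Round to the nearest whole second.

File: 4.4 GB = 35200.0 Mb.
At 300 Mbps: 35200.0 / 300 = 117.3 s ≈ 117 seconds.

117 seconds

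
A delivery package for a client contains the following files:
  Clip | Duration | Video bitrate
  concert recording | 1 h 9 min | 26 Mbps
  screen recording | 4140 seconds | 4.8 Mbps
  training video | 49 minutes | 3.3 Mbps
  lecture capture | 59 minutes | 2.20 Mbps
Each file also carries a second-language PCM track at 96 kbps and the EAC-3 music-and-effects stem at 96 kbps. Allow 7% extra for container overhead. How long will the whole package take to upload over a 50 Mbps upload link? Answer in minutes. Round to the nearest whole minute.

Audio total: 96 + 96 = 192 kbps = 0.192 Mbps.
concert recording: 26.192 Mbps × 4140 s × 1.07 = 116025.3 Mb
screen recording: 4.992 Mbps × 4140 s × 1.07 = 22113.6 Mb
training video: 3.492 Mbps × 2940 s × 1.07 = 10985.1 Mb
lecture capture: 2.392 Mbps × 3540 s × 1.07 = 9060.4 Mb
Total: 158184.4 Mb = 19773.1 MB.
At 50 Mbps: 158184.4 / 50 = 3164 s ≈ 52.7 minutes.

53 minutes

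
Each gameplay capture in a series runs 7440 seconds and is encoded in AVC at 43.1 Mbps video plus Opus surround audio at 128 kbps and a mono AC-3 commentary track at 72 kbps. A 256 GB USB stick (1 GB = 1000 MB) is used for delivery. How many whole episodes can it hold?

Audio total: 128 + 72 = 200 kbps = 0.200 Mbps.
Total bitrate: 43.300 Mbps.
Per item: 43.300 Mbps × 7440 s = 322,152 Mb = 40,269 MB.
Capacity: 256 GB = 2,048,000 Mb; 6.36 items → 6 complete.

6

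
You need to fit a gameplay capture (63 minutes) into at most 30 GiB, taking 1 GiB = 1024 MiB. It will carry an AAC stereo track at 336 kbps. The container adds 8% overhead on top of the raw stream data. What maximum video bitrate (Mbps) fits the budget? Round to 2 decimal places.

Budget: 30 GiB = 257698.0 Mb.
Stream payload after overhead: 257698.0 / 1.08 = 238609.3 Mb.
63 min = 3780 s
Total bitrate budget: 238609.3 Mb / 3780 s = 63.124 Mbps.
Audio: 336 kbps = 0.336 Mbps.
Video: 63.124 − 0.336 = 62.788 Mbps.

62.79 Mbps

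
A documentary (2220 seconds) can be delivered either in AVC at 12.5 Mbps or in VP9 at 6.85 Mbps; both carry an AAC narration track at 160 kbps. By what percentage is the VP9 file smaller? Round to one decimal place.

44.6%

Audio: 160 kbps = 0.160 Mbps.
AVC: 12.660 Mbps × 2220 s = 28105.2 Mb = 3.513 GB.
VP9: 7.010 Mbps × 2220 s = 15562.2 Mb = 1.945 GB.
Reduction: (1 − 1.945/3.513) × 100 = 44.63%.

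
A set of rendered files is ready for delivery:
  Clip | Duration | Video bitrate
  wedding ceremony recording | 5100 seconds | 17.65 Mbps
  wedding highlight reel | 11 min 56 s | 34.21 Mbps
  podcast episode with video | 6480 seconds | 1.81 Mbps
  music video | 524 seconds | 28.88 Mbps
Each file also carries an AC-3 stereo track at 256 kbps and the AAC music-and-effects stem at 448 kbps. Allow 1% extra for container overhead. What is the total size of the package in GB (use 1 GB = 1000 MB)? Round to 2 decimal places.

Audio total: 256 + 448 = 704 kbps = 0.704 Mbps.
wedding ceremony recording: 18.354 Mbps × 5100 s × 1.01 = 94541.5 Mb
wedding highlight reel: 34.914 Mbps × 716 s × 1.01 = 25248.4 Mb
podcast episode with video: 2.514 Mbps × 6480 s × 1.01 = 16453.6 Mb
music video: 29.584 Mbps × 524 s × 1.01 = 15657.0 Mb
Total: 151900.5 Mb = 18987.6 MB.
= 18.99 GB.

18.99 GB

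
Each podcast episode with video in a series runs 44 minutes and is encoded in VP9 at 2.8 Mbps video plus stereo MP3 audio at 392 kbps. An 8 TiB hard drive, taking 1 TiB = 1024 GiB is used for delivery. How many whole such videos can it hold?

44 min = 2640 s
Audio: 392 kbps = 0.392 Mbps.
Total bitrate: 3.192 Mbps.
Per item: 3.192 Mbps × 2640 s = 8,427 Mb = 1,053 MB.
Capacity: 8 TiB = 70,368,744 Mb; 8350.51 items → 8350 complete.

8350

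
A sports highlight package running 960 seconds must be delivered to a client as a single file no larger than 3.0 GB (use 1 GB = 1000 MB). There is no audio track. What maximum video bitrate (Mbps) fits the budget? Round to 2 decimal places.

Budget: 3.0 GB = 24000.0 Mb.
Total bitrate budget: 24000.0 Mb / 960 s = 25.000 Mbps.

25.00 Mbps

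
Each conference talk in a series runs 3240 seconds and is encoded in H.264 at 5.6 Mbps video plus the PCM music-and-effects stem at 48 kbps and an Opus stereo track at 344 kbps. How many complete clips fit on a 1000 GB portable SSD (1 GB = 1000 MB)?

Audio total: 48 + 344 = 392 kbps = 0.392 Mbps.
Total bitrate: 5.992 Mbps.
Per item: 5.992 Mbps × 3240 s = 19,414 Mb = 2,427 MB.
Capacity: 1000 GB = 8,000,000 Mb; 412.07 items → 412 complete.

412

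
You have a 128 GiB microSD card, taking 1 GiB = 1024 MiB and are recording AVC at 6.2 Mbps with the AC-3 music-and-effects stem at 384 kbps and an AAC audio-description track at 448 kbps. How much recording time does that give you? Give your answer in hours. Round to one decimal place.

Audio total: 384 + 448 = 832 kbps = 0.832 Mbps.
Total bitrate: 6.2 + 0.832 = 7.032 Mbps.
Capacity: 128 GiB = 1,099,512 Mb.
Recording time: 1,099,512 / 7.032 = 156,358 s ≈ 43.4 hours.

43.4 hours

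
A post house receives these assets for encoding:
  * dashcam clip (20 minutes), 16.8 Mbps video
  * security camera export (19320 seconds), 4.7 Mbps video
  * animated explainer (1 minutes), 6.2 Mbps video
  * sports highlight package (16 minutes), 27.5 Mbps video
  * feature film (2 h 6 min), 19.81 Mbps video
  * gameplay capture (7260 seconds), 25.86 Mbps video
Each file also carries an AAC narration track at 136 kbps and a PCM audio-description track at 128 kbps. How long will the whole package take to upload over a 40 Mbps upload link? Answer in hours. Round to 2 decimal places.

3.37 hours

Audio total: 136 + 128 = 264 kbps = 0.264 Mbps.
dashcam clip: 17.064 Mbps × 1200 s = 20476.8 Mb
security camera export: 4.964 Mbps × 19320 s = 95904.5 Mb
animated explainer: 6.464 Mbps × 60 s = 387.8 Mb
sports highlight package: 27.764 Mbps × 960 s = 26653.4 Mb
feature film: 20.074 Mbps × 7560 s = 151759.4 Mb
gameplay capture: 26.124 Mbps × 7260 s = 189660.2 Mb
Total: 484842.2 Mb = 60605.3 MB.
At 40 Mbps: 484842.2 / 40 = 12121 s ≈ 3.37 hours.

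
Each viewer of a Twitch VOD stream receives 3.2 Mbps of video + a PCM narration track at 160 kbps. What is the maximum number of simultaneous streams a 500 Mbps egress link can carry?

148

Audio: 160 kbps = 0.160 Mbps.
Per-viewer media rate: 3.360 Mbps.
500 Mbps = 500.0 Mbps; 500.0 / 3.360 = 148.81 → 148 viewers.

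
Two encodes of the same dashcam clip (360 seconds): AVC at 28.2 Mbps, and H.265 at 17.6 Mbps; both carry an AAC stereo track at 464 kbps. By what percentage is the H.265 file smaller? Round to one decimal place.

37.0%

Audio: 464 kbps = 0.464 Mbps.
AVC: 28.664 Mbps × 360 s = 10319.0 Mb = 1.290 GB.
H.265: 18.064 Mbps × 360 s = 6503.0 Mb = 0.813 GB.
Reduction: (1 − 0.813/1.290) × 100 = 36.98%.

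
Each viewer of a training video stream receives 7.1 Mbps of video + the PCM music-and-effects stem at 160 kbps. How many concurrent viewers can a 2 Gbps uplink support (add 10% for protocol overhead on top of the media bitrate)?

250

Audio: 160 kbps = 0.160 Mbps.
Per-viewer media rate: 7.260 Mbps.
On the wire with 10% overhead: 7.986 Mbps.
2 Gbps = 2,000 Mbps; 2,000 / 7.986 = 250.44 → 250 viewers.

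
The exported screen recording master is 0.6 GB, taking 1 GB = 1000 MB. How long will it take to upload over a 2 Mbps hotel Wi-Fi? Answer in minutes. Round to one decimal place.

File: 0.6 GB = 4800.0 Mb.
At 2 Mbps: 4800.0 / 2 = 2400.0 s ≈ 40 minutes.

40.0 minutes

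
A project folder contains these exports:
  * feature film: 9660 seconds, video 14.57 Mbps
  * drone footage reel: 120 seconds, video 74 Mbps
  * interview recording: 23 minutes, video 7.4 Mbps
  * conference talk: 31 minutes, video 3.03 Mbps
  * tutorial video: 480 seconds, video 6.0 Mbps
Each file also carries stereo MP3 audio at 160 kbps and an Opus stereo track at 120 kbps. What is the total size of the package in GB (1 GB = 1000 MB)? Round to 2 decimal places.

21.52 GB

Audio total: 160 + 120 = 280 kbps = 0.280 Mbps.
feature film: 14.850 Mbps × 9660 s = 143451.0 Mb
drone footage reel: 74.280 Mbps × 120 s = 8913.6 Mb
interview recording: 7.680 Mbps × 1380 s = 10598.4 Mb
conference talk: 3.310 Mbps × 1860 s = 6156.6 Mb
tutorial video: 6.280 Mbps × 480 s = 3014.4 Mb
Total: 172134.0 Mb = 21516.8 MB.
= 21.52 GB.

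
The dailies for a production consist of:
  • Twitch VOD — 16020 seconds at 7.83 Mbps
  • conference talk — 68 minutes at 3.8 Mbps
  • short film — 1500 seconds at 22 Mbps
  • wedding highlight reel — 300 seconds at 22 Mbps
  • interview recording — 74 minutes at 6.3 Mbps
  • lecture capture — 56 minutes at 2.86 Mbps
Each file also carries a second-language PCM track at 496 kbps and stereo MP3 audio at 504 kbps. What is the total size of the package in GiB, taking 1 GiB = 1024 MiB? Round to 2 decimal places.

Audio total: 496 + 504 = 1000 kbps = 1.000 Mbps.
Twitch VOD: 8.830 Mbps × 16020 s = 141456.6 Mb
conference talk: 4.800 Mbps × 4080 s = 19584.0 Mb
short film: 23.000 Mbps × 1500 s = 34500.0 Mb
wedding highlight reel: 23.000 Mbps × 300 s = 6900.0 Mb
interview recording: 7.300 Mbps × 4440 s = 32412.0 Mb
lecture capture: 3.860 Mbps × 3360 s = 12969.6 Mb
Total: 247822.2 Mb = 30977.8 MB.
= 28.85 GiB.

28.85 GiB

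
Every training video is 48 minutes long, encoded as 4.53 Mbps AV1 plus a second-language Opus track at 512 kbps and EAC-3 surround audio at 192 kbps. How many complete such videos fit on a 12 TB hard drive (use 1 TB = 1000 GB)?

6368

48 min = 2880 s
Audio total: 512 + 192 = 704 kbps = 0.704 Mbps.
Total bitrate: 5.234 Mbps.
Per item: 5.234 Mbps × 2880 s = 15,074 Mb = 1,884 MB.
Capacity: 12 TB = 96,000,000 Mb; 6368.62 items → 6368 complete.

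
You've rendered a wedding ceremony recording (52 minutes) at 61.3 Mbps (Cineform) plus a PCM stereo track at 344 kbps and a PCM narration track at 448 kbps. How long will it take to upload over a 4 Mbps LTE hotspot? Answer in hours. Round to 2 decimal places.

52 min = 3120 s
Audio total: 344 + 448 = 792 kbps = 0.792 Mbps.
Total bitrate: 62.092 Mbps.
File: 62.092 Mbps × 3120 s = 193727.0 Mb.
At 4 Mbps: 193727.0 / 4 = 48431.8 s ≈ 13.5 hours.

13.45 hours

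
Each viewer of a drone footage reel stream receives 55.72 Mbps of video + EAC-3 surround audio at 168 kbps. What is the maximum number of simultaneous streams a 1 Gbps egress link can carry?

17

Audio: 168 kbps = 0.168 Mbps.
Per-viewer media rate: 55.888 Mbps.
1 Gbps = 1,000 Mbps; 1,000 / 55.888 = 17.89 → 17 viewers.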